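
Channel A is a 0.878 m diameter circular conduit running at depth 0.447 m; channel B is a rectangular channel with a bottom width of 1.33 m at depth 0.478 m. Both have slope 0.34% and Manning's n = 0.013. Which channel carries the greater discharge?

channel B

Channel A: For a circular section of diameter D = 0.878 m at depth y = 0.447 m, the central angle is θ = 2 arccos(1 − 2y/D) = 3.178 rad. Then A = (D²/8)(θ − sin θ) = 0.3097 m² and P = Dθ/2 = 1.395 m. Hydraulic radius R = A/P = 0.3097/1.395 = 0.222 m. Q_A = (1/0.013)·0.3097·0.222^(2/3)·√0.0034 = 0.5094 m³/s.
Channel B: Flow area A = b·y = 1.33 × 0.478 = 0.6357 m². Wetted perimeter P = b + 2y = 1.33 + 2×0.478 = 2.286 m. Hydraulic radius R = A/P = 0.6357/2.286 = 0.2781 m. Q_B = (1/0.013)·0.6357·0.2781^(2/3)·√0.0034 = 1.215 m³/s.
Q_A = 0.5094 m³/s vs Q_B = 1.215 m³/s, so channel B carries more.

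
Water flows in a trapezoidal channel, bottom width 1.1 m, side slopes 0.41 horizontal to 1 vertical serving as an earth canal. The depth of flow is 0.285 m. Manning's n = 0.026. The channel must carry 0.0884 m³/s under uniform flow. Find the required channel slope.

S = 0.00037

With bottom width b = 1.1 m and side slope z = 0.41: A = (b + zy)y = (1.1 + 0.41×0.285)×0.285 = 0.3468 m²; P = b + 2y√(1+z²) = 1.1 + 2×0.285×1.081 = 1.716 m.
Hydraulic radius R = A/P = 0.3468/1.716 = 0.2021 m.
From Manning's equation, S = [nQ / (1 A R^(2/3))]² = [0.026 × 0.0884 / (1 × 0.3468 × 0.2021^(2/3))]² = 0.00037.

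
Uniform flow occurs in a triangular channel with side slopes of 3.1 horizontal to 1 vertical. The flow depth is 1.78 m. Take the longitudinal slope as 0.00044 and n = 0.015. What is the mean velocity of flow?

For a triangular section with side slope z = 3.1: A = zy² = 3.1×1.78² = 9.822 m²; P = 2y√(1+z²) = 2×1.78×3.257 = 11.6 m.
Hydraulic radius R = A/P = 9.822/11.6 = 0.847 m.
From Manning's equation, V = (1/n) R^(2/3) S^(1/2) = (1/0.015) × 0.847^(2/3) × 0.00044^(1/2) = 1.25 m/s.

V = 1.25 m/s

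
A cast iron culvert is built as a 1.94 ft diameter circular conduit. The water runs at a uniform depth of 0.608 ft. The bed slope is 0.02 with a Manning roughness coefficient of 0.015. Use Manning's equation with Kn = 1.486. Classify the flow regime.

For a circular section of diameter D = 1.94 ft at depth y = 0.608 ft, the central angle is θ = 2 arccos(1 − 2y/D) = 2.377 rad. Then A = (D²/8)(θ − sin θ) = 0.7923 ft² and P = Dθ/2 = 2.305 ft.
Hydraulic radius R = A/P = 0.7923/2.305 = 0.3437 ft.
V = (1.486/n) R^(2/3) √S = (1.486/0.015) × 0.3437^(2/3) × √0.02 = 6.874 ft/s. Hydraulic depth D_h = A/T = 0.7923/1.8 = 0.4402 ft.
Froude number Fr = V/√(g·D_h) = 6.874/√(32.2×0.4402) = 1.83, which is greater than 1, so the flow is supercritical.

supercritical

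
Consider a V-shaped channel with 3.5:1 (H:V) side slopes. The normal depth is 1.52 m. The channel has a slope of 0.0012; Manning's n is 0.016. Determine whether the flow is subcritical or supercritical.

subcritical

For a triangular section with side slope z = 3.5: A = zy² = 3.5×1.52² = 8.086 m²; P = 2y√(1+z²) = 2×1.52×3.64 = 11.07 m.
Hydraulic radius R = A/P = 8.086/11.07 = 0.7308 m.
V = (1/n) R^(2/3) √S = (1/0.016) × 0.7308^(2/3) × √0.0012 = 1.757 m/s. Hydraulic depth D_h = A/T = 8.086/10.64 = 0.76 m.
Froude number Fr = V/√(g·D_h) = 1.757/√(9.81×0.76) = 0.643, which is less than 1, so the flow is subcritical.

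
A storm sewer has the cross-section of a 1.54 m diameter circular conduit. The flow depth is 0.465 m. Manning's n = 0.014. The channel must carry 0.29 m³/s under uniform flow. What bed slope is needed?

For a circular section of diameter D = 1.54 m at depth y = 0.465 m, the central angle is θ = 2 arccos(1 − 2y/D) = 2.327 rad. Then A = (D²/8)(θ − sin θ) = 0.4742 m² and P = Dθ/2 = 1.792 m.
Hydraulic radius R = A/P = 0.4742/1.792 = 0.2647 m.
From Manning's equation, S = [nQ / (1 A R^(2/3))]² = [0.014 × 0.29 / (1 × 0.4742 × 0.2647^(2/3))]² = 0.000431.

S = 0.000431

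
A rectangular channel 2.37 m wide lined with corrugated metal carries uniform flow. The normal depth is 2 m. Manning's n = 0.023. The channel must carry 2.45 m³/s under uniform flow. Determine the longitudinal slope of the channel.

Flow area A = b·y = 2.37 × 2 = 4.74 m². Wetted perimeter P = b + 2y = 2.37 + 2×2 = 6.37 m.
Hydraulic radius R = A/P = 4.74/6.37 = 0.7441 m.
From Manning's equation, S = [nQ / (1 A R^(2/3))]² = [0.023 × 2.45 / (1 × 4.74 × 0.7441^(2/3))]² = 0.00021.

S = 0.00021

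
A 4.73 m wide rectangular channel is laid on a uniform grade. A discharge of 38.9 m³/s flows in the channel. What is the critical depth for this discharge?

y_c = 1.9 m

For a rectangular channel, critical depth y_c = (q²/g)^(1/3) where q = Q/b = 38.9/4.73 = 8.224 m²/s.
So y_c = (8.224²/9.81)^(1/3) = 1.9 m.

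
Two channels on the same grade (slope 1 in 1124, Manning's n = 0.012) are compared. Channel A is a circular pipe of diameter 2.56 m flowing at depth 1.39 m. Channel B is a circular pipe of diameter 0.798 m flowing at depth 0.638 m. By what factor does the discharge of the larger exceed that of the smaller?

13.1

Channel A: For a circular section of diameter D = 2.56 m at depth y = 1.39 m, the central angle is θ = 2 arccos(1 − 2y/D) = 3.314 rad. Then A = (D²/8)(θ − sin θ) = 2.855 m² and P = Dθ/2 = 4.242 m. Hydraulic radius R = A/P = 2.855/4.242 = 0.6731 m. Q_A = (1/0.012)·2.855·0.6731^(2/3)·√0.0008897 = 5.45 m³/s.
Channel B: For a circular section of diameter D = 0.798 m at depth y = 0.638 m, the central angle is θ = 2 arccos(1 − 2y/D) = 4.426 rad. Then A = (D²/8)(θ − sin θ) = 0.4287 m² and P = Dθ/2 = 1.766 m. Hydraulic radius R = A/P = 0.4287/1.766 = 0.2427 m. Q_B = (1/0.012)·0.4287·0.2427^(2/3)·√0.0008897 = 0.4146 m³/s.
The larger discharge is 5.45 m³/s and the smaller is 0.4146 m³/s; the ratio is 13.1.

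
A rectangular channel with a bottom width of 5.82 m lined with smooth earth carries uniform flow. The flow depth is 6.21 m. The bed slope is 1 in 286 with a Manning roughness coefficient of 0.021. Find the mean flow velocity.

Flow area A = b·y = 5.82 × 6.21 = 36.14 m². Wetted perimeter P = b + 2y = 5.82 + 2×6.21 = 18.24 m.
Hydraulic radius R = A/P = 36.14/18.24 = 1.981 m.
From Manning's equation, V = (1/n) R^(2/3) S^(1/2) = (1/0.021) × 1.981^(2/3) × 0.003497^(1/2) = 4.44 m/s.

V = 4.44 m/s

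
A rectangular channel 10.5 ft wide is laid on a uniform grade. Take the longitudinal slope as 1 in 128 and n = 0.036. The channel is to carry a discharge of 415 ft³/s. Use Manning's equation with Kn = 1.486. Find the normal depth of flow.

Manning's equation rearranged: A R^(2/3) = nQ / (1.486·√S) = 0.036 × 415 / (1.486 × √0.007812) = 113.7.
At y = 6.16 ft: A R^(2/3) = 129.5 — high.
At y = 5.58 ft: A R^(2/3) = 113.7 — close enough.

y_n = 5.58 ft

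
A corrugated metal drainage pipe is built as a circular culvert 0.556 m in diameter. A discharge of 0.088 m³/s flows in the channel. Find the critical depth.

At critical depth, Q² T / (g A³) = 1, i.e. A³/T = Q²/g = 0.088²/9.81 = 0.0007894.
At y = 0.234 m: A³/T = 0.001664 — too large.
At y = 0.193 m: A³/T = 0.0007933 — close enough.

y_c = 0.193 m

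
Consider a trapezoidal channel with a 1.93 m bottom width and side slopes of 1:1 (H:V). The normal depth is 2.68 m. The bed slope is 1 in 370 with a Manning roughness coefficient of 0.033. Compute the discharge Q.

With bottom width b = 1.93 m and side slope z = 1: A = (b + zy)y = (1.93 + 1×2.68)×2.68 = 12.35 m²; P = b + 2y√(1+z²) = 1.93 + 2×2.68×1.414 = 9.51 m.
Hydraulic radius R = A/P = 12.35/9.51 = 1.299 m.
Manning's equation: Q = (1/n) A R^(2/3) S^(1/2) = (1/0.033) × 12.35 × 1.299^(2/3) × 0.002703^(1/2) = 23.2 m³/s.

Q = 23.2 m³/s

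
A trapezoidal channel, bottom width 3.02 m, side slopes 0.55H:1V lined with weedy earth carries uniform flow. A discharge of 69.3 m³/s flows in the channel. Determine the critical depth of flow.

At critical depth, Q² T / (g A³) = 1, i.e. A³/T = Q²/g = 69.3²/9.81 = 489.6.
Try y = 3.8 m: A³/T = 1017 — too large.
Try y = 2.3 m: A³/T = 172.5 — too small.
Try y = 3.1 m: A³/T = 488.7 — close enough.

y_c = 3.1 m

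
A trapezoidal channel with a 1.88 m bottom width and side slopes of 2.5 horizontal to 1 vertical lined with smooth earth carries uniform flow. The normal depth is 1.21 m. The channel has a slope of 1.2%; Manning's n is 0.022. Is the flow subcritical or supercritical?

With bottom width b = 1.88 m and side slope z = 2.5: A = (b + zy)y = (1.88 + 2.5×1.21)×1.21 = 5.935 m²; P = b + 2y√(1+z²) = 1.88 + 2×1.21×2.693 = 8.396 m.
Hydraulic radius R = A/P = 5.935/8.396 = 0.7069 m.
V = (1/n) R^(2/3) √S = (1/0.022) × 0.7069^(2/3) × √0.012 = 3.951 m/s. Hydraulic depth D_h = A/T = 5.935/7.93 = 0.7484 m.
Froude number Fr = V/√(g·D_h) = 3.951/√(9.81×0.7484) = 1.46, which is greater than 1, so the flow is supercritical.

supercritical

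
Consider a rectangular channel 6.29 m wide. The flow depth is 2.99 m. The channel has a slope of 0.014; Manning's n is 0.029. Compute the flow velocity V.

Flow area A = b·y = 6.29 × 2.99 = 18.81 m². Wetted perimeter P = b + 2y = 6.29 + 2×2.99 = 12.27 m.
Hydraulic radius R = A/P = 18.81/12.27 = 1.533 m.
From Manning's equation, V = (1/n) R^(2/3) S^(1/2) = (1/0.029) × 1.533^(2/3) × 0.014^(1/2) = 5.42 m/s.

V = 5.42 m/s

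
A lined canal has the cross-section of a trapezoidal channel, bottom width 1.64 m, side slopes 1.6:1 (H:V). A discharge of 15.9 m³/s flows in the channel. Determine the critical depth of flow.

At critical depth, Q² T / (g A³) = 1, i.e. A³/T = Q²/g = 15.9²/9.81 = 25.77.
At y = 1.23 m: A³/T = 15.67 — low.
At y = 1.39 m: A³/T = 25.45 — ≈ 25.77.

y_c = 1.39 m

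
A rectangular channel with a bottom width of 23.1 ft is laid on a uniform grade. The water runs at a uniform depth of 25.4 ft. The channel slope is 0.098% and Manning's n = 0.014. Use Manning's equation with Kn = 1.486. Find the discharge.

Q = 7760 ft³/s

Flow area A = b·y = 23.1 × 25.4 = 586.7 ft². Wetted perimeter P = b + 2y = 23.1 + 2×25.4 = 73.9 ft.
Hydraulic radius R = A/P = 586.7/73.9 = 7.94 ft.
Manning's equation: Q = (1.486/n) A R^(2/3) S^(1/2) = (1.486/0.014) × 586.7 × 7.94^(2/3) × 0.00098^(1/2) = 7760 ft³/s.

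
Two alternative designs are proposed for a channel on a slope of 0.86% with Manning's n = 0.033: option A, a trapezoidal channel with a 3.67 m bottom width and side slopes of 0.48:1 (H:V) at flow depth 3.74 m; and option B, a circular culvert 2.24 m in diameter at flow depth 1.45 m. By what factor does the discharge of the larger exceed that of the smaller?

Channel A: With bottom width b = 3.67 m and side slope z = 0.48: A = (b + zy)y = (3.67 + 0.48×3.74)×3.74 = 20.44 m²; P = b + 2y√(1+z²) = 3.67 + 2×3.74×1.109 = 11.97 m. Hydraulic radius R = A/P = 20.44/11.97 = 1.708 m. Q_A = (1/0.033)·20.44·1.708^(2/3)·√0.0086 = 82.07 m³/s.
Channel B: For a circular section of diameter D = 2.24 m at depth y = 1.45 m, the central angle is θ = 2 arccos(1 − 2y/D) = 3.74 rad. Then A = (D²/8)(θ − sin θ) = 2.699 m² and P = Dθ/2 = 4.189 m. Hydraulic radius R = A/P = 2.699/4.189 = 0.6443 m. Q_B = (1/0.033)·2.699·0.6443^(2/3)·√0.0086 = 5.658 m³/s.
The larger discharge is 82.07 m³/s and the smaller is 5.658 m³/s; the ratio is 14.5.

14.5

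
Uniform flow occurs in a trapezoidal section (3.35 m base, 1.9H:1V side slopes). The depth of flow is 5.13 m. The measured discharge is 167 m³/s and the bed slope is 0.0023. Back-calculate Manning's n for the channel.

n = 0.0369

With bottom width b = 3.35 m and side slope z = 1.9: A = (b + zy)y = (3.35 + 1.9×5.13)×5.13 = 67.19 m²; P = b + 2y√(1+z²) = 3.35 + 2×5.13×2.147 = 25.38 m.
Hydraulic radius R = A/P = 67.19/25.38 = 2.647 m.
Rearranging Manning's equation: n = (1/Q) A R^(2/3) S^(1/2) = (1/167) × 67.19 × 2.647^(2/3) × √0.0023 = 0.0369.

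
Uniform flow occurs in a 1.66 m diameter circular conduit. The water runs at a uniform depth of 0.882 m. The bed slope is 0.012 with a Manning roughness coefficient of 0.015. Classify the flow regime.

supercritical

For a circular section of diameter D = 1.66 m at depth y = 0.882 m, the central angle is θ = 2 arccos(1 − 2y/D) = 3.267 rad. Then A = (D²/8)(θ − sin θ) = 1.168 m² and P = Dθ/2 = 2.712 m.
Hydraulic radius R = A/P = 1.168/2.712 = 0.4309 m.
V = (1/n) R^(2/3) √S = (1/0.015) × 0.4309^(2/3) × √0.012 = 4.166 m/s. Hydraulic depth D_h = A/T = 1.168/1.657 = 0.7052 m.
Froude number Fr = V/√(g·D_h) = 4.166/√(9.81×0.7052) = 1.58, which is greater than 1, so the flow is supercritical.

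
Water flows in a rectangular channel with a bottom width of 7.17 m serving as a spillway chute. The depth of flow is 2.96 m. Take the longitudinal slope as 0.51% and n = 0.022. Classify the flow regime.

subcritical

Flow area A = b·y = 7.17 × 2.96 = 21.22 m². Wetted perimeter P = b + 2y = 7.17 + 2×2.96 = 13.09 m.
Hydraulic radius R = A/P = 21.22/13.09 = 1.621 m.
V = (1/n) R^(2/3) √S = (1/0.022) × 1.621^(2/3) × √0.0051 = 4.48 m/s. Hydraulic depth D_h = A/T = 21.22/7.17 = 2.96 m.
Froude number Fr = V/√(g·D_h) = 4.48/√(9.81×2.96) = 0.831, which is less than 1, so the flow is subcritical.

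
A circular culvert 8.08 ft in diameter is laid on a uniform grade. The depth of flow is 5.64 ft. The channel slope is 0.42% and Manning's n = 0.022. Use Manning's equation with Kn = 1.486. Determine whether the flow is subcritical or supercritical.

subcritical

For a circular section of diameter D = 8.08 ft at depth y = 5.64 ft, the central angle is θ = 2 arccos(1 − 2y/D) = 3.956 rad. Then A = (D²/8)(θ − sin θ) = 38.22 ft² and P = Dθ/2 = 15.98 ft.
Hydraulic radius R = A/P = 38.22/15.98 = 2.391 ft.
V = (1.486/n) R^(2/3) √S = (1.486/0.022) × 2.391^(2/3) × √0.0042 = 7.828 ft/s. Hydraulic depth D_h = A/T = 38.22/7.419 = 5.151 ft.
Froude number Fr = V/√(g·D_h) = 7.828/√(32.2×5.151) = 0.608, which is less than 1, so the flow is subcritical.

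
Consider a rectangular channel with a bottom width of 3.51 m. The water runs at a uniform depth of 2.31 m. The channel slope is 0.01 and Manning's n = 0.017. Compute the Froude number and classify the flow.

Flow area A = b·y = 3.51 × 2.31 = 8.108 m². Wetted perimeter P = b + 2y = 3.51 + 2×2.31 = 8.13 m.
Hydraulic radius R = A/P = 8.108/8.13 = 0.9973 m.
V = (1/n) R^(2/3) √S = (1/0.017) × 0.9973^(2/3) × √0.01 = 5.872 m/s. Hydraulic depth D_h = A/T = 8.108/3.51 = 2.31 m.
Froude number Fr = V/√(g·D_h) = 5.872/√(9.81×2.31) = 1.23, which is greater than 1, so the flow is supercritical.

supercritical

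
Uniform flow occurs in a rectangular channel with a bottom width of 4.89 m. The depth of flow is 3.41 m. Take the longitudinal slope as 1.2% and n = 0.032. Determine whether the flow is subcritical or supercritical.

Flow area A = b·y = 4.89 × 3.41 = 16.67 m². Wetted perimeter P = b + 2y = 4.89 + 2×3.41 = 11.71 m.
Hydraulic radius R = A/P = 16.67/11.71 = 1.424 m.
V = (1/n) R^(2/3) √S = (1/0.032) × 1.424^(2/3) × √0.012 = 4.333 m/s. Hydraulic depth D_h = A/T = 16.67/4.89 = 3.41 m.
Froude number Fr = V/√(g·D_h) = 4.333/√(9.81×3.41) = 0.749, which is less than 1, so the flow is subcritical.

subcritical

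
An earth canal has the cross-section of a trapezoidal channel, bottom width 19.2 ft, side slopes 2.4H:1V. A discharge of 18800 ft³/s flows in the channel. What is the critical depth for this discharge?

y_c = 17.2 ft

At critical depth, Q² T / (g A³) = 1, i.e. A³/T = Q²/g = 18800²/32.2 = 10980000.
At y = 19.6 ft: A³/T = 19320000 — high.
At y = 14 ft: A³/T = 4675000 — low.
At y = 17.2 ft: A³/T = 11060000 — ≈ 10980000.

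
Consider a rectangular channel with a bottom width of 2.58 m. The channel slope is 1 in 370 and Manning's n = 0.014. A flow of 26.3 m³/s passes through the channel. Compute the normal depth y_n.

y_n = 2.95 m

Manning's equation rearranged: A R^(2/3) = nQ / (1·√S) = 0.014 × 26.3 / (√0.002703) = 7.082.
Trying y = 3.62 m: A R^(2/3) = 9.032 — too large.
Trying y = 2.56 m: A R^(2/3) = 5.963 — too small.
Trying y = 2.95 m: A R^(2/3) = 7.082 — ≈ 7.082.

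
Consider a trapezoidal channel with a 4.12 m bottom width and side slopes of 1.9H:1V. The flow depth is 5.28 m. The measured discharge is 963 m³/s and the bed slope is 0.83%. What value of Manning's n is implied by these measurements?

n = 0.014

With bottom width b = 4.12 m and side slope z = 1.9: A = (b + zy)y = (4.12 + 1.9×5.28)×5.28 = 74.72 m²; P = b + 2y√(1+z²) = 4.12 + 2×5.28×2.147 = 26.79 m.
Hydraulic radius R = A/P = 74.72/26.79 = 2.789 m.
Rearranging Manning's equation: n = (1/Q) A R^(2/3) S^(1/2) = (1/963) × 74.72 × 2.789^(2/3) × √0.0083 = 0.014.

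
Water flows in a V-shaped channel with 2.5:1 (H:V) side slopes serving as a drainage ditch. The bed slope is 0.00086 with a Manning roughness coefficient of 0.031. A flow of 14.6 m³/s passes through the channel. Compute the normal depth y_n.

y_n = 2.4 m

Manning's equation rearranged: A R^(2/3) = nQ / (1·√S) = 0.031 × 14.6 / (√0.00086) = 15.43.
Try y = 1.81 m: A R^(2/3) = 7.293 — too small.
Try y = 2.4 m: A R^(2/3) = 15.48 — matches.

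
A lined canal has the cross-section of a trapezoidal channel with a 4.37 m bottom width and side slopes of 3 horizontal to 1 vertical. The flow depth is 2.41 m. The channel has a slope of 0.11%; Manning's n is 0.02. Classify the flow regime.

With bottom width b = 4.37 m and side slope z = 3: A = (b + zy)y = (4.37 + 3×2.41)×2.41 = 27.96 m²; P = b + 2y√(1+z²) = 4.37 + 2×2.41×3.162 = 19.61 m.
Hydraulic radius R = A/P = 27.96/19.61 = 1.425 m.
V = (1/n) R^(2/3) √S = (1/0.02) × 1.425^(2/3) × √0.0011 = 2.1 m/s. Hydraulic depth D_h = A/T = 27.96/18.83 = 1.485 m.
Froude number Fr = V/√(g·D_h) = 2.1/√(9.81×1.485) = 0.55, which is less than 1, so the flow is subcritical.

subcritical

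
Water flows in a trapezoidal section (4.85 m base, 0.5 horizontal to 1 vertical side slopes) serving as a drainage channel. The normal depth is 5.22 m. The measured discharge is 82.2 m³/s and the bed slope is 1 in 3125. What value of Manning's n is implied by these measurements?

With bottom width b = 4.85 m and side slope z = 0.5: A = (b + zy)y = (4.85 + 0.5×5.22)×5.22 = 38.94 m²; P = b + 2y√(1+z²) = 4.85 + 2×5.22×1.118 = 16.52 m.
Hydraulic radius R = A/P = 38.94/16.52 = 2.357 m.
Rearranging Manning's equation: n = (1/Q) A R^(2/3) S^(1/2) = (1/82.2) × 38.94 × 2.357^(2/3) × √0.00032 = 0.015.

n = 0.015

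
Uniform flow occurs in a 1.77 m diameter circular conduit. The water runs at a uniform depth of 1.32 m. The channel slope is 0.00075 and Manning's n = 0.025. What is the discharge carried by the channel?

Q = 1.42 m³/s

For a circular section of diameter D = 1.77 m at depth y = 1.32 m, the central angle is θ = 2 arccos(1 − 2y/D) = 4.169 rad. Then A = (D²/8)(θ − sin θ) = 1.968 m² and P = Dθ/2 = 3.69 m.
Hydraulic radius R = A/P = 1.968/3.69 = 0.5334 m.
Manning's equation: Q = (1/n) A R^(2/3) S^(1/2) = (1/0.025) × 1.968 × 0.5334^(2/3) × 0.00075^(1/2) = 1.42 m³/s.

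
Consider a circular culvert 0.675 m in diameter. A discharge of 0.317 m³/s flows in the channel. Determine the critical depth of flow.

At critical depth, Q² T / (g A³) = 1, i.e. A³/T = Q²/g = 0.317²/9.81 = 0.01024.
Trying y = 0.42 m: A³/T = 0.01959 — over.
Trying y = 0.286 m: A³/T = 0.004504 — short.
Trying y = 0.355 m: A³/T = 0.01029 — matches.

y_c = 0.355 m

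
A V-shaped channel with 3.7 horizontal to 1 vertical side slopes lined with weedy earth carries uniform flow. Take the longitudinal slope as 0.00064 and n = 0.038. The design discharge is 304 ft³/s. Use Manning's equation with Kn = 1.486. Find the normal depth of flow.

Manning's equation rearranged: A R^(2/3) = nQ / (1.486·√S) = 0.038 × 304 / (1.486 × √0.00064) = 307.3.
Trying y = 5.36 ft: A R^(2/3) = 200.3 — too small.
Trying y = 8.01 ft: A R^(2/3) = 584.8 — too large.
Trying y = 6.29 ft: A R^(2/3) = 306.9 — matches.

y_n = 6.29 ft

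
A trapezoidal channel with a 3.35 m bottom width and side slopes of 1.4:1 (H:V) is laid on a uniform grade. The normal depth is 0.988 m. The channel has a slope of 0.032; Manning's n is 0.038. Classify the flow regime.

supercritical

With bottom width b = 3.35 m and side slope z = 1.4: A = (b + zy)y = (3.35 + 1.4×0.988)×0.988 = 4.676 m²; P = b + 2y√(1+z²) = 3.35 + 2×0.988×1.72 = 6.75 m.
Hydraulic radius R = A/P = 4.676/6.75 = 0.6928 m.
V = (1/n) R^(2/3) √S = (1/0.038) × 0.6928^(2/3) × √0.032 = 3.686 m/s. Hydraulic depth D_h = A/T = 4.676/6.116 = 0.7646 m.
Froude number Fr = V/√(g·D_h) = 3.686/√(9.81×0.7646) = 1.35, which is greater than 1, so the flow is supercritical.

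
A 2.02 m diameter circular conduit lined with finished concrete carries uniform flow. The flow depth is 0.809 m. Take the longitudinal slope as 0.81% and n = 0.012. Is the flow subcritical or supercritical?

supercritical

For a circular section of diameter D = 2.02 m at depth y = 0.809 m, the central angle is θ = 2 arccos(1 − 2y/D) = 2.741 rad. Then A = (D²/8)(θ − sin θ) = 1.199 m² and P = Dθ/2 = 2.768 m.
Hydraulic radius R = A/P = 1.199/2.768 = 0.4331 m.
V = (1/n) R^(2/3) √S = (1/0.012) × 0.4331^(2/3) × √0.0081 = 4.293 m/s. Hydraulic depth D_h = A/T = 1.199/1.98 = 0.6057 m.
Froude number Fr = V/√(g·D_h) = 4.293/√(9.81×0.6057) = 1.76, which is greater than 1, so the flow is supercritical.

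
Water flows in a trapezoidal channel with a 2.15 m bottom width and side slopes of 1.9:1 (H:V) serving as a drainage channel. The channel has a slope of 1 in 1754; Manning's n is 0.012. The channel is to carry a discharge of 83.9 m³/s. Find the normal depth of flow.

Manning's equation rearranged: A R^(2/3) = nQ / (1·√S) = 0.012 × 83.9 / (√0.0005701) = 42.17.
Trying y = 4.08 m: A R^(2/3) = 65.28 — high.
Trying y = 2.35 m: A R^(2/3) = 18.23 — low.
Trying y = 3.39 m: A R^(2/3) = 42.18 — close enough.

y_n = 3.39 m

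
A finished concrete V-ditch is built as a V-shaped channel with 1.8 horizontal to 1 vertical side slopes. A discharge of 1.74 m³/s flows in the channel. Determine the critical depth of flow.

At critical depth, Q² T / (g A³) = 1, i.e. A³/T = Q²/g = 1.74²/9.81 = 0.3086.
Trying y = 0.579 m: A³/T = 0.1054 — short.
Trying y = 0.718 m: A³/T = 0.3091 — close enough.

y_c = 0.718 m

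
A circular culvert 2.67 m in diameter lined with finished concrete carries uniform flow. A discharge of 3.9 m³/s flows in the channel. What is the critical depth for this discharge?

y_c = 0.865 m

At critical depth, Q² T / (g A³) = 1, i.e. A³/T = Q²/g = 3.9²/9.81 = 1.55.
At y = 1.04 m: A³/T = 3.157 — too large.
At y = 0.679 m: A³/T = 0.6062 — too small.
At y = 0.865 m: A³/T = 1.552 — ≈ 1.55.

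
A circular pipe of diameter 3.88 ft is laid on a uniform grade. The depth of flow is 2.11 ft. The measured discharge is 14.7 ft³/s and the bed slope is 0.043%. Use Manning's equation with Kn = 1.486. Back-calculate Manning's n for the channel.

n = 0.014

For a circular section of diameter D = 3.88 ft at depth y = 2.11 ft, the central angle is θ = 2 arccos(1 − 2y/D) = 3.317 rad. Then A = (D²/8)(θ − sin θ) = 6.571 ft² and P = Dθ/2 = 6.435 ft.
Hydraulic radius R = A/P = 6.571/6.435 = 1.021 ft.
Rearranging Manning's equation: n = (1.486/Q) A R^(2/3) S^(1/2) = (1.486/14.7) × 6.571 × 1.021^(2/3) × √0.00043 = 0.014.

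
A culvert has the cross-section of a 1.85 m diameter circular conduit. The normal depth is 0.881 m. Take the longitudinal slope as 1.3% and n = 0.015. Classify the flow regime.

For a circular section of diameter D = 1.85 m at depth y = 0.881 m, the central angle is θ = 2 arccos(1 − 2y/D) = 3.046 rad. Then A = (D²/8)(θ − sin θ) = 1.263 m² and P = Dθ/2 = 2.818 m.
Hydraulic radius R = A/P = 1.263/2.818 = 0.4481 m.
V = (1/n) R^(2/3) √S = (1/0.015) × 0.4481^(2/3) × √0.013 = 4.451 m/s. Hydraulic depth D_h = A/T = 1.263/1.848 = 0.6833 m.
Froude number Fr = V/√(g·D_h) = 4.451/√(9.81×0.6833) = 1.72, which is greater than 1, so the flow is supercritical.

supercritical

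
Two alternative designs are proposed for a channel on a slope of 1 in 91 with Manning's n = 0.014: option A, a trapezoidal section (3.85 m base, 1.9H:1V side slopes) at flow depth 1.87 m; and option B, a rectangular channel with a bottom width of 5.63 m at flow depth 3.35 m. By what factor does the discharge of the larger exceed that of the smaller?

Channel A: With bottom width b = 3.85 m and side slope z = 1.9: A = (b + zy)y = (3.85 + 1.9×1.87)×1.87 = 13.84 m²; P = b + 2y√(1+z²) = 3.85 + 2×1.87×2.147 = 11.88 m. Hydraulic radius R = A/P = 13.84/11.88 = 1.165 m. Q_A = (1/0.014)·13.84·1.165^(2/3)·√0.01099 = 114.8 m³/s.
Channel B: Flow area A = b·y = 5.63 × 3.35 = 18.86 m². Wetted perimeter P = b + 2y = 5.63 + 2×3.35 = 12.33 m. Hydraulic radius R = A/P = 18.86/12.33 = 1.53 m. Q_B = (1/0.014)·18.86·1.53^(2/3)·√0.01099 = 187.5 m³/s.
The larger discharge is 187.5 m³/s and the smaller is 114.8 m³/s; the ratio is 1.63.

1.63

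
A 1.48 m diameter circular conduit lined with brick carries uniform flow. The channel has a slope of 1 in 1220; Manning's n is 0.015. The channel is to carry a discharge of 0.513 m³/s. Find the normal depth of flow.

Manning's equation rearranged: A R^(2/3) = nQ / (1·√S) = 0.015 × 0.513 / (√0.0008197) = 0.2688.
Trying y = 0.605 m: A R^(2/3) = 0.3109 — over.
Trying y = 0.559 m: A R^(2/3) = 0.2688 — matches.

y_n = 0.559 m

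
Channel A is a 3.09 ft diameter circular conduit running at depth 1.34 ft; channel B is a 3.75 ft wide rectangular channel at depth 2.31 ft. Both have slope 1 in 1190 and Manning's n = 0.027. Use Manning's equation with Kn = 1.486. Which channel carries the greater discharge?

channel B

Channel A: For a circular section of diameter D = 3.09 ft at depth y = 1.34 ft, the central angle is θ = 2 arccos(1 − 2y/D) = 2.875 rad. Then A = (D²/8)(θ − sin θ) = 3.118 ft² and P = Dθ/2 = 4.443 ft. Hydraulic radius R = A/P = 3.118/4.443 = 0.7018 ft. Q_A = (1.486/0.027)·3.118·0.7018^(2/3)·√0.0008403 = 3.929 ft³/s.
Channel B: Flow area A = b·y = 3.75 × 2.31 = 8.662 ft². Wetted perimeter P = b + 2y = 3.75 + 2×2.31 = 8.37 ft. Hydraulic radius R = A/P = 8.662/8.37 = 1.035 ft. Q_B = (1.486/0.027)·8.662·1.035^(2/3)·√0.0008403 = 14.14 ft³/s.
Q_A = 3.929 ft³/s vs Q_B = 14.14 ft³/s, so channel B carries more.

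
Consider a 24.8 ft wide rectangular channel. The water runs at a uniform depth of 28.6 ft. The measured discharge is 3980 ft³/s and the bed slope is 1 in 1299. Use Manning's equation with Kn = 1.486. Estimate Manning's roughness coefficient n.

Flow area A = b·y = 24.8 × 28.6 = 709.3 ft². Wetted perimeter P = b + 2y = 24.8 + 2×28.6 = 82 ft.
Hydraulic radius R = A/P = 709.3/82 = 8.65 ft.
Rearranging Manning's equation: n = (1.486/Q) A R^(2/3) S^(1/2) = (1.486/3980) × 709.3 × 8.65^(2/3) × √0.0007698 = 0.031.

n = 0.031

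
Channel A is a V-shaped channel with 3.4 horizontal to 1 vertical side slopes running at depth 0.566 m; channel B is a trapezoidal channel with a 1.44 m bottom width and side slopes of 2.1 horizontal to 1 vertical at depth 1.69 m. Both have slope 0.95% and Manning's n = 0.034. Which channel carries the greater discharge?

Channel A: For a triangular section with side slope z = 3.4: A = zy² = 3.4×0.566² = 1.089 m²; P = 2y√(1+z²) = 2×0.566×3.544 = 4.012 m. Hydraulic radius R = A/P = 1.089/4.012 = 0.2715 m. Q_A = (1/0.034)·1.089·0.2715^(2/3)·√0.0095 = 1.309 m³/s.
Channel B: With bottom width b = 1.44 m and side slope z = 2.1: A = (b + zy)y = (1.44 + 2.1×1.69)×1.69 = 8.431 m²; P = b + 2y√(1+z²) = 1.44 + 2×1.69×2.326 = 9.302 m. Hydraulic radius R = A/P = 8.431/9.302 = 0.9064 m. Q_B = (1/0.034)·8.431·0.9064^(2/3)·√0.0095 = 22.64 m³/s.
Q_A = 1.309 m³/s vs Q_B = 22.64 m³/s, so channel B carries more.

channel B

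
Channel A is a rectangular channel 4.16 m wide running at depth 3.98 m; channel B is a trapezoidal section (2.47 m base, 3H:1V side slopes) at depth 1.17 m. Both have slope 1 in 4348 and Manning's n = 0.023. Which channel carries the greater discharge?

channel A

Channel A: Flow area A = b·y = 4.16 × 3.98 = 16.56 m². Wetted perimeter P = b + 2y = 4.16 + 2×3.98 = 12.12 m. Hydraulic radius R = A/P = 16.56/12.12 = 1.366 m. Q_A = (1/0.023)·16.56·1.366^(2/3)·√0.00023 = 13.44 m³/s.
Channel B: With bottom width b = 2.47 m and side slope z = 3: A = (b + zy)y = (2.47 + 3×1.17)×1.17 = 6.997 m²; P = b + 2y√(1+z²) = 2.47 + 2×1.17×3.162 = 9.87 m. Hydraulic radius R = A/P = 6.997/9.87 = 0.7089 m. Q_B = (1/0.023)·6.997·0.7089^(2/3)·√0.00023 = 3.668 m³/s.
Q_A = 13.44 m³/s vs Q_B = 3.668 m³/s, so channel A carries more.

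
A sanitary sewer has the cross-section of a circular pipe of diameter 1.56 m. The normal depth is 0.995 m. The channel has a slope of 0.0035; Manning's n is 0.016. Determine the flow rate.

Q = 2.78 m³/s

For a circular section of diameter D = 1.56 m at depth y = 0.995 m, the central angle is θ = 2 arccos(1 − 2y/D) = 3.7 rad. Then A = (D²/8)(θ − sin θ) = 1.287 m² and P = Dθ/2 = 2.886 m.
Hydraulic radius R = A/P = 1.287/2.886 = 0.4459 m.
Manning's equation: Q = (1/n) A R^(2/3) S^(1/2) = (1/0.016) × 1.287 × 0.4459^(2/3) × 0.0035^(1/2) = 2.78 m³/s.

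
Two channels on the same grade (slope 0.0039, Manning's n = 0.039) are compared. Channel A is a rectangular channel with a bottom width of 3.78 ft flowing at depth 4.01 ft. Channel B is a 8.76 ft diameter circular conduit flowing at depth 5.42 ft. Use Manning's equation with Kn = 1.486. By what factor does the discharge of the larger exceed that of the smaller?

3.99

Channel A: Flow area A = b·y = 3.78 × 4.01 = 15.16 ft². Wetted perimeter P = b + 2y = 3.78 + 2×4.01 = 11.8 ft. Hydraulic radius R = A/P = 15.16/11.8 = 1.285 ft. Q_A = (1.486/0.039)·15.16·1.285^(2/3)·√0.0039 = 42.62 ft³/s.
Channel B: For a circular section of diameter D = 8.76 ft at depth y = 5.42 ft, the central angle is θ = 2 arccos(1 − 2y/D) = 3.621 rad. Then A = (D²/8)(θ − sin θ) = 39.16 ft² and P = Dθ/2 = 15.86 ft. Hydraulic radius R = A/P = 39.16/15.86 = 2.469 ft. Q_B = (1.486/0.039)·39.16·2.469^(2/3)·√0.0039 = 170.2 ft³/s.
The larger discharge is 170.2 ft³/s and the smaller is 42.62 ft³/s; the ratio is 3.99.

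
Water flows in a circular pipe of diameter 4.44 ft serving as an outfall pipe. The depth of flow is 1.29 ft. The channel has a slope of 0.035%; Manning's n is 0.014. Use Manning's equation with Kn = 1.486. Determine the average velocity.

For a circular section of diameter D = 4.44 ft at depth y = 1.29 ft, the central angle is θ = 2 arccos(1 − 2y/D) = 2.277 rad. Then A = (D²/8)(θ − sin θ) = 3.736 ft² and P = Dθ/2 = 5.055 ft.
Hydraulic radius R = A/P = 3.736/5.055 = 0.7391 ft.
From Manning's equation, V = (1.486/n) R^(2/3) S^(1/2) = (1.486/0.014) × 0.7391^(2/3) × 0.00035^(1/2) = 1.62 ft/s.

V = 1.62 ft/s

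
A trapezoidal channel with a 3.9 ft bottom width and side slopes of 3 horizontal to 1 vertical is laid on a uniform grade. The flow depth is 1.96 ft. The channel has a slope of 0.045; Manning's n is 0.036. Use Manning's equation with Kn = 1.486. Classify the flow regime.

supercritical

With bottom width b = 3.9 ft and side slope z = 3: A = (b + zy)y = (3.9 + 3×1.96)×1.96 = 19.17 ft²; P = b + 2y√(1+z²) = 3.9 + 2×1.96×3.162 = 16.3 ft.
Hydraulic radius R = A/P = 19.17/16.3 = 1.176 ft.
V = (1.486/n) R^(2/3) √S = (1.486/0.036) × 1.176^(2/3) × √0.045 = 9.757 ft/s. Hydraulic depth D_h = A/T = 19.17/15.66 = 1.224 ft.
Froude number Fr = V/√(g·D_h) = 9.757/√(32.2×1.224) = 1.55, which is greater than 1, so the flow is supercritical.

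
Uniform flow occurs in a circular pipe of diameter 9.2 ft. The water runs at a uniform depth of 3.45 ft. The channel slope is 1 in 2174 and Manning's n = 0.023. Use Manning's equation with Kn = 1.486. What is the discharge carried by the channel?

For a circular section of diameter D = 9.2 ft at depth y = 3.45 ft, the central angle is θ = 2 arccos(1 − 2y/D) = 2.636 rad. Then A = (D²/8)(θ − sin θ) = 22.77 ft² and P = Dθ/2 = 12.13 ft.
Hydraulic radius R = A/P = 22.77/12.13 = 1.878 ft.
Manning's equation: Q = (1.486/n) A R^(2/3) S^(1/2) = (1.486/0.023) × 22.77 × 1.878^(2/3) × 0.00046^(1/2) = 48 ft³/s.

Q = 48 ft³/s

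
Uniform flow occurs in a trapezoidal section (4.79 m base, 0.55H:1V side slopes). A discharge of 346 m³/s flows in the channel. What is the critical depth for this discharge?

y_c = 6.33 m

At critical depth, Q² T / (g A³) = 1, i.e. A³/T = Q²/g = 346²/9.81 = 12200.
At y = 5.67 m: A³/T = 8177 — short.
At y = 6.33 m: A³/T = 12210 — close enough.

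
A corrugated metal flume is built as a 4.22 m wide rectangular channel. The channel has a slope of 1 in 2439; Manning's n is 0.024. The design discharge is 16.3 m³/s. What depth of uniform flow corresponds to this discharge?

y_n = 3.75 m

Manning's equation rearranged: A R^(2/3) = nQ / (1·√S) = 0.024 × 16.3 / (√0.00041) = 19.32.
At y = 2.86 m: A R^(2/3) = 13.74 — low.
At y = 3.75 m: A R^(2/3) = 19.33 — ≈ 19.32.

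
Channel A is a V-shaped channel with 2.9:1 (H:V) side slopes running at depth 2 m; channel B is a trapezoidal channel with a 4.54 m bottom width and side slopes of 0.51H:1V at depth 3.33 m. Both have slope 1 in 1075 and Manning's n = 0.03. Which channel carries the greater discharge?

Channel A: For a triangular section with side slope z = 2.9: A = zy² = 2.9×2² = 11.6 m²; P = 2y√(1+z²) = 2×2×3.068 = 12.27 m. Hydraulic radius R = A/P = 11.6/12.27 = 0.9454 m. Q_A = (1/0.03)·11.6·0.9454^(2/3)·√0.0009302 = 11.36 m³/s.
Channel B: With bottom width b = 4.54 m and side slope z = 0.51: A = (b + zy)y = (4.54 + 0.51×3.33)×3.33 = 20.77 m²; P = b + 2y√(1+z²) = 4.54 + 2×3.33×1.123 = 12.02 m. Hydraulic radius R = A/P = 20.77/12.02 = 1.729 m. Q_B = (1/0.03)·20.77·1.729^(2/3)·√0.0009302 = 30.42 m³/s.
Q_A = 11.36 m³/s vs Q_B = 30.42 m³/s, so channel B carries more.

channel B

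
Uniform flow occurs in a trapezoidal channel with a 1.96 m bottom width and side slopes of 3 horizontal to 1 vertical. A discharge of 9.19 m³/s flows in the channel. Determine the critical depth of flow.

At critical depth, Q² T / (g A³) = 1, i.e. A³/T = Q²/g = 9.19²/9.81 = 8.609.
At y = 1.05 m: A³/T = 18.7 — too large.
At y = 0.696 m: A³/T = 3.645 — too small.
At y = 0.866 m: A³/T = 8.594 — close enough.

y_c = 0.866 m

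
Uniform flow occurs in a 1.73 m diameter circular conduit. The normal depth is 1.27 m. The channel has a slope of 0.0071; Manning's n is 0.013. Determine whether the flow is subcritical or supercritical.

For a circular section of diameter D = 1.73 m at depth y = 1.27 m, the central angle is θ = 2 arccos(1 − 2y/D) = 4.116 rad. Then A = (D²/8)(θ − sin θ) = 1.849 m² and P = Dθ/2 = 3.56 m.
Hydraulic radius R = A/P = 1.849/3.56 = 0.5194 m.
V = (1/n) R^(2/3) √S = (1/0.013) × 0.5194^(2/3) × √0.0071 = 4.188 m/s. Hydraulic depth D_h = A/T = 1.849/1.529 = 1.21 m.
Froude number Fr = V/√(g·D_h) = 4.188/√(9.81×1.21) = 1.22, which is greater than 1, so the flow is supercritical.

supercritical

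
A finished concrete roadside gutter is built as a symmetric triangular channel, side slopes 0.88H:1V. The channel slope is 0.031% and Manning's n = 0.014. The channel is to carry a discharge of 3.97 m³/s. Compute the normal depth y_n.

Manning's equation rearranged: A R^(2/3) = nQ / (1·√S) = 0.014 × 3.97 / (√0.00031) = 3.157.
Trying y = 1.75 m: A R^(2/3) = 1.87 — low.
Trying y = 2.48 m: A R^(2/3) = 4.738 — high.
Trying y = 2.13 m: A R^(2/3) = 3.158 — ≈ 3.157.

y_n = 2.13 m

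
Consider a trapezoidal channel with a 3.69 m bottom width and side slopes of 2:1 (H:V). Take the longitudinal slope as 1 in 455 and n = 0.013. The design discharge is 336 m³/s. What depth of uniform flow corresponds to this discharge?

Manning's equation rearranged: A R^(2/3) = nQ / (1·√S) = 0.013 × 336 / (√0.002198) = 93.17.
At y = 3.52 m: A R^(2/3) = 58.82 — low.
At y = 4.81 m: A R^(2/3) = 119.2 — high.
At y = 4.32 m: A R^(2/3) = 93.21 — ≈ 93.17.

y_n = 4.32 m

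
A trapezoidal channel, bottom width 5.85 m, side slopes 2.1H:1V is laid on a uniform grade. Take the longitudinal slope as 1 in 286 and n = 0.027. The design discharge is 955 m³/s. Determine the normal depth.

y_n = 7.73 m

Manning's equation rearranged: A R^(2/3) = nQ / (1·√S) = 0.027 × 955 / (√0.003497) = 436.1.
Trying y = 9.06 m: A R^(2/3) = 632 — too large.
Trying y = 5.57 m: A R^(2/3) = 206.8 — too small.
Trying y = 7.73 m: A R^(2/3) = 436.1 — ≈ 436.1.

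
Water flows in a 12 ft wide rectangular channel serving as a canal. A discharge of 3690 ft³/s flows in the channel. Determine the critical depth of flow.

y_c = 14.3 ft

For a rectangular channel, critical depth y_c = (q²/g)^(1/3) where q = Q/b = 3690/12 = 307.5 ft²/s.
So y_c = (307.5²/32.2)^(1/3) = 14.3 ft.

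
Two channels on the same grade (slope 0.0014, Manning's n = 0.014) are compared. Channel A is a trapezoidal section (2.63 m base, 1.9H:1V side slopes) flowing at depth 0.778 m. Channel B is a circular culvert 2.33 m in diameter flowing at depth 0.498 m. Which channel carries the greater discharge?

channel A

Channel A: With bottom width b = 2.63 m and side slope z = 1.9: A = (b + zy)y = (2.63 + 1.9×0.778)×0.778 = 3.196 m²; P = b + 2y√(1+z²) = 2.63 + 2×0.778×2.147 = 5.971 m. Hydraulic radius R = A/P = 3.196/5.971 = 0.5353 m. Q_A = (1/0.014)·3.196·0.5353^(2/3)·√0.0014 = 5.632 m³/s.
Channel B: For a circular section of diameter D = 2.33 m at depth y = 0.498 m, the central angle is θ = 2 arccos(1 − 2y/D) = 1.922 rad. Then A = (D²/8)(θ − sin θ) = 0.6675 m² and P = Dθ/2 = 2.24 m. Hydraulic radius R = A/P = 0.6675/2.24 = 0.298 m. Q_B = (1/0.014)·0.6675·0.298^(2/3)·√0.0014 = 0.7959 m³/s.
Q_A = 5.632 m³/s vs Q_B = 0.7959 m³/s, so channel A carries more.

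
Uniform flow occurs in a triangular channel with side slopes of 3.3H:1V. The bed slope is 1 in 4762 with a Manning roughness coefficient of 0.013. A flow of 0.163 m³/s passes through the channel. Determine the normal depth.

y_n = 0.374 m

Manning's equation rearranged: A R^(2/3) = nQ / (1·√S) = 0.013 × 0.163 / (√0.00021) = 0.1462.
Trying y = 0.459 m: A R^(2/3) = 0.2531 — high.
Trying y = 0.312 m: A R^(2/3) = 0.0904 — low.
Trying y = 0.374 m: A R^(2/3) = 0.1466 — close enough.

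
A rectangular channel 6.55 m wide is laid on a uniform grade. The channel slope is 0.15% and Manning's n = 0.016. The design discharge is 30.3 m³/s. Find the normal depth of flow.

Manning's equation rearranged: A R^(2/3) = nQ / (1·√S) = 0.016 × 30.3 / (√0.0015) = 12.52.
Try y = 1.3 m: A R^(2/3) = 8.116 — too small.
Try y = 1.98 m: A R^(2/3) = 14.92 — too large.
Try y = 1.75 m: A R^(2/3) = 12.51 — close enough.

y_n = 1.75 m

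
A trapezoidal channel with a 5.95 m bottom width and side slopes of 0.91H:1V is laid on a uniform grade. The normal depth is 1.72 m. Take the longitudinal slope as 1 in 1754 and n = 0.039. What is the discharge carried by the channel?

With bottom width b = 5.95 m and side slope z = 0.91: A = (b + zy)y = (5.95 + 0.91×1.72)×1.72 = 12.93 m²; P = b + 2y√(1+z²) = 5.95 + 2×1.72×1.352 = 10.6 m.
Hydraulic radius R = A/P = 12.93/10.6 = 1.219 m.
Manning's equation: Q = (1/n) A R^(2/3) S^(1/2) = (1/0.039) × 12.93 × 1.219^(2/3) × 0.0005701^(1/2) = 9.03 m³/s.

Q = 9.03 m³/s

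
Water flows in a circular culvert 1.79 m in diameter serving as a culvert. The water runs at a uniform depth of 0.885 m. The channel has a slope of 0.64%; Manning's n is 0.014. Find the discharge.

For a circular section of diameter D = 1.79 m at depth y = 0.885 m, the central angle is θ = 2 arccos(1 − 2y/D) = 3.119 rad. Then A = (D²/8)(θ − sin θ) = 1.24 m² and P = Dθ/2 = 2.792 m.
Hydraulic radius R = A/P = 1.24/2.792 = 0.4443 m.
Manning's equation: Q = (1/n) A R^(2/3) S^(1/2) = (1/0.014) × 1.24 × 0.4443^(2/3) × 0.0064^(1/2) = 4.13 m³/s.

Q = 4.13 m³/s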